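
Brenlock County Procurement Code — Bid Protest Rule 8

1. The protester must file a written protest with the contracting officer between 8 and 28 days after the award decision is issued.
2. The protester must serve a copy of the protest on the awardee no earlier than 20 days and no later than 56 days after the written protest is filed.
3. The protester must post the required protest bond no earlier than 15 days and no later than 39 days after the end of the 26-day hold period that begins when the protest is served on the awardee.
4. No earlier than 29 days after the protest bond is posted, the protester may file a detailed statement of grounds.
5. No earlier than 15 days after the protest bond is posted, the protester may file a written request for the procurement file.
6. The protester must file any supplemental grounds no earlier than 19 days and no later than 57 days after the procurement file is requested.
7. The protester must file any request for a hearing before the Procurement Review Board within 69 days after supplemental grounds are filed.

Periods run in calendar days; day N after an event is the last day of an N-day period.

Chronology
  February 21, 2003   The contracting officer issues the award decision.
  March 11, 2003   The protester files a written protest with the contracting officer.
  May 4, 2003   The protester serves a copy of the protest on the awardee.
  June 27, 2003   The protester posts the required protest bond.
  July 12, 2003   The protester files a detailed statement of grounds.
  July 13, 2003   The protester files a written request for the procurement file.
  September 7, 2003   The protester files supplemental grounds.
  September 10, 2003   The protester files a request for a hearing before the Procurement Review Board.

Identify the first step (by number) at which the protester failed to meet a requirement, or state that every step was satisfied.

Step 4

Step 1 — 8 and 28 days from February 21, 2003 (when the award decision is issued) are March 1, 2003 and March 21, 2003 respectively; done March 11, 2003 — within the window.
Step 2 — 20 and 56 days from March 11, 2003 (when the written protest is filed) are March 31, 2003 and May 6, 2003 respectively; done May 4, 2003, which is between those dates.
Step 3 — 15 and 39 days from May 30, 2003 (end of the 26-day hold period, which began when the protest is served on the awardee on May 4, 2003) are June 14, 2003 and July 8, 2003 respectively; June 27, 2003 falls inside that range.
Step 4 — must wait 29 days from June 27, 2003 (when the protest bond is posted), so not before July 26, 2003; July 12, 2003 is 14 days before the earliest permitted date.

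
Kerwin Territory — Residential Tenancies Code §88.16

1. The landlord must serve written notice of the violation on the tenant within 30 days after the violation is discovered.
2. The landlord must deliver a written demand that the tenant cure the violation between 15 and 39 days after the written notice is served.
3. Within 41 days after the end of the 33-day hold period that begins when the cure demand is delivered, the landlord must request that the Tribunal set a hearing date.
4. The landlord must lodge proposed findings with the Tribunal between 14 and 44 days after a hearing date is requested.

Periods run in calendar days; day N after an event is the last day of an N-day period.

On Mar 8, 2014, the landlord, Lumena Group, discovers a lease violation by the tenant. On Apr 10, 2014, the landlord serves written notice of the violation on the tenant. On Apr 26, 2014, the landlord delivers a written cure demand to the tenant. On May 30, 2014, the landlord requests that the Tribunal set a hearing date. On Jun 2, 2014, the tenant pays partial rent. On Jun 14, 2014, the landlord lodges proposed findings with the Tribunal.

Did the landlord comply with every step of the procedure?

Step 1: 30 days after Mar 8, 2014 (when the violation is discovered) is Apr 7, 2014; not done until Apr 10, 2014, 3 days after the deadline.

No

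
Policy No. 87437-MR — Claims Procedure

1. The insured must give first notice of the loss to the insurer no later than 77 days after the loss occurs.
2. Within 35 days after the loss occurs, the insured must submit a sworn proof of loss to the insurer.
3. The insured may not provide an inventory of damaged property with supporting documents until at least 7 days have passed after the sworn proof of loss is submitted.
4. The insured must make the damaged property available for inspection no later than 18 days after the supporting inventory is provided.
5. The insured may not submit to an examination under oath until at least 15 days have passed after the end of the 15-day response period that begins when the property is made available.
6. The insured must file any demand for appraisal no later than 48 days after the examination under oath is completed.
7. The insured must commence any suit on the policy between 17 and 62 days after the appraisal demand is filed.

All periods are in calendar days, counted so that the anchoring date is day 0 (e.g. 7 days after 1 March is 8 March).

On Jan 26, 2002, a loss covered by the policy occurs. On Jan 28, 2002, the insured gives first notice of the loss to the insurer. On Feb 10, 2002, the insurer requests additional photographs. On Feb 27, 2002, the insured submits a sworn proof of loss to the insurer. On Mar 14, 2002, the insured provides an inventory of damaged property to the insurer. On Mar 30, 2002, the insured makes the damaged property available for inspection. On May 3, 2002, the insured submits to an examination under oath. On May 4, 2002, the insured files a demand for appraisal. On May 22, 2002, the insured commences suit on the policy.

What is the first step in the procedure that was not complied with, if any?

None — every step was satisfied

(1) due by Jan 26, 2002 + 77 days = Apr 13, 2002; completed Jan 28, 2002, before the deadline.
(2) due by Jan 26, 2002 + 35 days = Mar 2, 2002; completed Feb 27, 2002, before the deadline.
(3) permitted from Feb 27, 2002 + 7 days = Mar 6, 2002 onward; Mar 14, 2002 is on or after that date.
(4) due by Mar 14, 2002 + 18 days = Apr 1, 2002; Mar 30, 2002 is within that limit.
(5) permitted from Apr 14, 2002 + 15 days = Apr 29, 2002 onward; done May 3, 2002, after the minimum wait.
(6) due by May 3, 2002 + 48 days = Jun 20, 2002; May 4, 2002 is within that limit.
(7) the permitted window runs from May 4, 2002 + 17 = May 21, 2002 to May 4, 2002 + 62 = Jul 5, 2002; May 22, 2002 falls inside that range.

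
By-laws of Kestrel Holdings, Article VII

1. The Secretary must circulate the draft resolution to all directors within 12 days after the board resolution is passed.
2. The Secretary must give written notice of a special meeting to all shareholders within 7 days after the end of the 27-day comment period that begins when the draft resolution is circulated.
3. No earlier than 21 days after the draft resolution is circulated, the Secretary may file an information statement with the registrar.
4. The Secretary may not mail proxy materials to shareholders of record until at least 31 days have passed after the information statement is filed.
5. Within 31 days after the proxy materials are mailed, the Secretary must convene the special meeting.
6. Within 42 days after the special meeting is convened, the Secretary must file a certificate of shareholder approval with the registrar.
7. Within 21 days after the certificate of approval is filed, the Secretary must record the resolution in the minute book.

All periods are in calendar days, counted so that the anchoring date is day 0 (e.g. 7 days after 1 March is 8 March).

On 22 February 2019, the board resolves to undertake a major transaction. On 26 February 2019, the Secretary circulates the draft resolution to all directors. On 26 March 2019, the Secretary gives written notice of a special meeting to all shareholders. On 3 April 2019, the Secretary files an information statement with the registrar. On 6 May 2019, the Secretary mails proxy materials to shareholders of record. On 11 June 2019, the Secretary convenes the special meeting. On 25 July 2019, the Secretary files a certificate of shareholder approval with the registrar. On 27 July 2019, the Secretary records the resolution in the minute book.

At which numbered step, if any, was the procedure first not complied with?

Step 5

Step 1 — counting 12 days from 22 February 2019 (when the board resolution is passed) gives a deadline of 6 March 2019; 26 February 2019 is within that limit.
Step 2 — counting 7 days from 25 March 2019 (end of the 27-day comment period, which began when the draft resolution is circulated on 26 February 2019) gives a deadline of 1 April 2019; 26 March 2019 is within that limit.
Step 3 — must wait 21 days from 26 February 2019 (when the draft resolution is circulated), so not before 19 March 2019; 3 April 2019 is on or after that date.
Step 4 — must wait 31 days from 3 April 2019 (when the information statement is filed), so not before 4 May 2019; done 6 May 2019, after the minimum wait.
Step 5 — counting 31 days from 6 May 2019 (when the proxy materials are mailed) gives a deadline of 6 June 2019; done 11 June 2019 — 5 days late.
No need to go further; step 5 was not satisfied.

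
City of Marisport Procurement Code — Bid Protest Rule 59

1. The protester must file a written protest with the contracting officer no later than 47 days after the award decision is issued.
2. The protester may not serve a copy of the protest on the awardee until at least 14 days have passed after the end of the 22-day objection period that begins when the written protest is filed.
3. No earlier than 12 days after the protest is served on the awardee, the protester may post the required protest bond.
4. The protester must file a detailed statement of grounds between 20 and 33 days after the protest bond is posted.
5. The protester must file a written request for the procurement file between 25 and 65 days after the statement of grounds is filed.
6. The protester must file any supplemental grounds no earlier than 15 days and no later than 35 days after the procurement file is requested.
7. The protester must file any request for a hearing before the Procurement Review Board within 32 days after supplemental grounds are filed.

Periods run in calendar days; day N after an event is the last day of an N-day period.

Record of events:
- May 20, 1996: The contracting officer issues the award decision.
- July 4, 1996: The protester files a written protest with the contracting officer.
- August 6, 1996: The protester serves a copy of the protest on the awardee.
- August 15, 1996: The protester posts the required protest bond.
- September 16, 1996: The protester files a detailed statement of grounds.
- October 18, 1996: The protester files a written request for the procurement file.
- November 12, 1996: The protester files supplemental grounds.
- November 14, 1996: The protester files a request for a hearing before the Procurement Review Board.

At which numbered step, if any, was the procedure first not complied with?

(1) due by May 20, 1996 + 47 days = July 6, 1996; July 4, 1996 is within that limit.
(2) permitted from July 26, 1996 + 14 days = August 9, 1996 onward; August 6, 1996 is 3 days before the earliest permitted date.

Step 2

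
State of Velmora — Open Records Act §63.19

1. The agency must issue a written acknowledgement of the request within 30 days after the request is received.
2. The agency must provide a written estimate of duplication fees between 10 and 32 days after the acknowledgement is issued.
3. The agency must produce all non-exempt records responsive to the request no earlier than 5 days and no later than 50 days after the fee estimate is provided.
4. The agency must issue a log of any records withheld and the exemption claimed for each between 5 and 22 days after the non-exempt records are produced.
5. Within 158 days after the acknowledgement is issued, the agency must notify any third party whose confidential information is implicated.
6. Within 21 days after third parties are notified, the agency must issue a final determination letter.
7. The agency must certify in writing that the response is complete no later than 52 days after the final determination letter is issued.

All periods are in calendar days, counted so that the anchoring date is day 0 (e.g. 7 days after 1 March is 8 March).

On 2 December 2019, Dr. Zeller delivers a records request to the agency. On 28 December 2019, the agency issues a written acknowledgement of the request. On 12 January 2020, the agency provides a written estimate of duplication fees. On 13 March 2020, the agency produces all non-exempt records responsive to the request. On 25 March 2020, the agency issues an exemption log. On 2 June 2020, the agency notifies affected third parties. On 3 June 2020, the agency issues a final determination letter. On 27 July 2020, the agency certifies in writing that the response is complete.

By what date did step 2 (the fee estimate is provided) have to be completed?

Step 2 runs from 28 December 2019, when the acknowledgement is issued. The window is 10–32 days after 28 December 2019; it closes on 29 January 2020.

29 January 2020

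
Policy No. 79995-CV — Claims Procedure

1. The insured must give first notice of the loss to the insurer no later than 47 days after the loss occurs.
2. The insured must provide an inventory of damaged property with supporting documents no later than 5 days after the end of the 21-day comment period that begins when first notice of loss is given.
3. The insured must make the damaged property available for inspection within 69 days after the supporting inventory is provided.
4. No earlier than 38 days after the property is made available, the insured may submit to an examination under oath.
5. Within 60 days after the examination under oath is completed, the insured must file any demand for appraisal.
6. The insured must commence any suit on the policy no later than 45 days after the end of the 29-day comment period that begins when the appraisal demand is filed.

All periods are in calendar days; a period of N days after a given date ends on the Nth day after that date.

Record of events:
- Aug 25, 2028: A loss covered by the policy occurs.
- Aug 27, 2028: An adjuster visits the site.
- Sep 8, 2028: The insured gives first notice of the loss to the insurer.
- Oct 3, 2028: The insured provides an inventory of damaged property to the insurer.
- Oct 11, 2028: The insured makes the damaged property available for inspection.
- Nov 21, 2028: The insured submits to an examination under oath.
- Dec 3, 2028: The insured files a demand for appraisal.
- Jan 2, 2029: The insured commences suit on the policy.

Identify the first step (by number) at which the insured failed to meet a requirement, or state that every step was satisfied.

(1) due by Aug 25, 2028 + 47 days = Oct 11, 2028; done Sep 8, 2028 — timely.
(2) due by Sep 29, 2028 + 5 days = Oct 4, 2028; done Oct 3, 2028 — timely.
(3) due by Oct 3, 2028 + 69 days = Dec 11, 2028; completed Oct 11, 2028, before the deadline.
(4) permitted from Oct 11, 2028 + 38 days = Nov 18, 2028 onward; done Nov 21, 2028, after the minimum wait.
(5) due by Nov 21, 2028 + 60 days = Jan 20, 2029; Dec 3, 2028 is within that limit.
(6) due by Jan 1, 2029 + 45 days = Feb 15, 2029; completed Jan 2, 2029, before the deadline.

None — every step was satisfied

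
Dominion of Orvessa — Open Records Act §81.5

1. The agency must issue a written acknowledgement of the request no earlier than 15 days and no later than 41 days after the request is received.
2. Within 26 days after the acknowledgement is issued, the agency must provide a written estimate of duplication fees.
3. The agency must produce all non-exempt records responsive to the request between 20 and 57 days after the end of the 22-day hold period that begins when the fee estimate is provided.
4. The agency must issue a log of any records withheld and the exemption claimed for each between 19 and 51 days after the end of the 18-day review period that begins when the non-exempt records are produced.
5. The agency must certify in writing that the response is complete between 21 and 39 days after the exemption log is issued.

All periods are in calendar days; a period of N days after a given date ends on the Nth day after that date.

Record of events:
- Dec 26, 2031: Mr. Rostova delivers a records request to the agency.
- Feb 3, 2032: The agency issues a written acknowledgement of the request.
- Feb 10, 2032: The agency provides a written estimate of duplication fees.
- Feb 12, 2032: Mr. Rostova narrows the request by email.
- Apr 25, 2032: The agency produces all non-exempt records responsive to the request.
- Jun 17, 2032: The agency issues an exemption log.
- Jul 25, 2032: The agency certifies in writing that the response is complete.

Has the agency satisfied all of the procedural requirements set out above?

Yes

Step 1: the window is 15–41 days after Dec 26, 2031 (when the request is received), so Jan 10, 2032 through Feb 5, 2032; Feb 3, 2032 falls inside that range.
Step 2: 26 days after Feb 3, 2032 (when the acknowledgement is issued) is Feb 29, 2032; done Feb 10, 2032 — timely.
Step 3: the window is 20–57 days after Mar 3, 2032 (end of the 22-day hold period, which began when the fee estimate is provided on Feb 10, 2032), so Mar 23, 2032 through Apr 29, 2032; Apr 25, 2032 falls inside that range.
Step 4: the window is 19–51 days after May 13, 2032 (end of the 18-day review period, which began when the non-exempt records are produced on Apr 25, 2032), so Jun 1, 2032 through Jul 3, 2032; done Jun 17, 2032, which is between those dates.
Step 5: the window is 21–39 days after Jun 17, 2032 (when the exemption log is issued), so Jul 8, 2032 through Jul 26, 2032; Jul 25, 2032 falls inside that range.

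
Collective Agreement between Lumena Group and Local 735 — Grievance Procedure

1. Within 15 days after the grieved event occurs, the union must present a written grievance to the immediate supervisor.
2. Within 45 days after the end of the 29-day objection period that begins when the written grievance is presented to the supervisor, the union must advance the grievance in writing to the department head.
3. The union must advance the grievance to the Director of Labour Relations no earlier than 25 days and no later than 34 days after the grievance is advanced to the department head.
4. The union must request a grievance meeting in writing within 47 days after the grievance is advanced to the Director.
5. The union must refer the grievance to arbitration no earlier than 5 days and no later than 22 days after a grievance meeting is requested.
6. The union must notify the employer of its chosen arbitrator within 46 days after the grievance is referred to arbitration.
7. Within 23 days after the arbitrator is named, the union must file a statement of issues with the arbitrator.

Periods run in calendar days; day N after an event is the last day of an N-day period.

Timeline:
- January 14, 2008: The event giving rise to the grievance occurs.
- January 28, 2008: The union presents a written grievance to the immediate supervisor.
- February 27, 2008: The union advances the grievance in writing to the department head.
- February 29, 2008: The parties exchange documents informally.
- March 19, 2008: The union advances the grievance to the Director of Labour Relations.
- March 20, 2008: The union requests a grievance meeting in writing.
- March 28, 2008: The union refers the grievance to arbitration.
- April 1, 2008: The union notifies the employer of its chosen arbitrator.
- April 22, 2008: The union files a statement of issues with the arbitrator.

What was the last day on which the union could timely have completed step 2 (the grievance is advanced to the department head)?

The written grievance is presented to the supervisor on January 28, 2008; the 29-day objection period therefore ends February 26, 2008, and step 2 runs from that date. 45 days after February 26, 2008 is April 11, 2008.

April 11, 2008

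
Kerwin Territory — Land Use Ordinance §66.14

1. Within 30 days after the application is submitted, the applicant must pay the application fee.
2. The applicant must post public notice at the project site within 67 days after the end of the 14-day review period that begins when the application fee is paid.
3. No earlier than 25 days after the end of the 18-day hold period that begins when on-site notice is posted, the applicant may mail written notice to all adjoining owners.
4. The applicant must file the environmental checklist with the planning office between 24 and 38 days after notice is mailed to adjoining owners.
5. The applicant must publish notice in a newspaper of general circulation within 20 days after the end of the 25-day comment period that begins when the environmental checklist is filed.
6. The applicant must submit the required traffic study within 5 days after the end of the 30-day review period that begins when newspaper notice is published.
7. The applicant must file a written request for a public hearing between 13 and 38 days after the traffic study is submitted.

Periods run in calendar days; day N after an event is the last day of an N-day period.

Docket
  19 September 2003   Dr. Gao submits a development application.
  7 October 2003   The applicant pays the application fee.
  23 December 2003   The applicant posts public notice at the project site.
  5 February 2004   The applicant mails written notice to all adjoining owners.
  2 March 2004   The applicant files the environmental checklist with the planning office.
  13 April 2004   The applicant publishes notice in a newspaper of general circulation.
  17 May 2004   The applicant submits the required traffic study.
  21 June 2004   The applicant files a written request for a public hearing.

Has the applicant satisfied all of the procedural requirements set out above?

Step 1 — counting 30 days from 19 September 2003 (when the application is submitted) gives a deadline of 19 October 2003; completed 7 October 2003, before the deadline.
Step 2 — counting 67 days from 21 October 2003 (end of the 14-day review period, which began when the application fee is paid on 7 October 2003) gives a deadline of 27 December 2003; 23 December 2003 is within that limit.
Step 3 — must wait 25 days from 10 January 2004 (end of the 18-day hold period, which began when on-site notice is posted on 23 December 2003), so not before 4 February 2004; done 5 February 2004 — permitted.
Step 4 — 24 and 38 days from 5 February 2004 (when notice is mailed to adjoining owners) are 29 February 2004 and 14 March 2004 respectively; 2 March 2004 falls inside that range.
Step 5 — counting 20 days from 27 March 2004 (end of the 25-day comment period, which began when the environmental checklist is filed on 2 March 2004) gives a deadline of 16 April 2004; 13 April 2004 is within that limit.
Step 6 — counting 5 days from 13 May 2004 (end of the 30-day review period, which began when newspaper notice is published on 13 April 2004) gives a deadline of 18 May 2004; 17 May 2004 is within that limit.
Step 7 — 13 and 38 days from 17 May 2004 (when the traffic study is submitted) are 30 May 2004 and 24 June 2004 respectively; 21 June 2004 falls inside that range.

Yes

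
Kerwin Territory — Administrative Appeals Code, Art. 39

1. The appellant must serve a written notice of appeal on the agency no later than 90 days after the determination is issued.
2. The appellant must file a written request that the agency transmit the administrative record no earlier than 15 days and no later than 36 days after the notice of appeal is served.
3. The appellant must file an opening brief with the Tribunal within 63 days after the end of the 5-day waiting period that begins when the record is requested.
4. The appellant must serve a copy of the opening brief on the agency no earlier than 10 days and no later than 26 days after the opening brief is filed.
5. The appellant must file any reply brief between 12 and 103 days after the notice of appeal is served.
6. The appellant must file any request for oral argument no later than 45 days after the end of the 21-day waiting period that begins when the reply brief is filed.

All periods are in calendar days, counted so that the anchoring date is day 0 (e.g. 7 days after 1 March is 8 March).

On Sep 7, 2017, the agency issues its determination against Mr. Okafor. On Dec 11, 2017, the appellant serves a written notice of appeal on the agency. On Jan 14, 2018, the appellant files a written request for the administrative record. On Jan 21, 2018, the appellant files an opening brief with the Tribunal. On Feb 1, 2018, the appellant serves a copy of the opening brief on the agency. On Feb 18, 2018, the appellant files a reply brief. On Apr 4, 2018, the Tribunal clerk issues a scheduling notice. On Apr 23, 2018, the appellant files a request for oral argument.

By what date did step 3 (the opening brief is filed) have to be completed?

Mar 23, 2018

The record is requested on Jan 14, 2018; the 5-day waiting period therefore ends Jan 19, 2018, and step 3 runs from that date. 63 days after Jan 19, 2018 is Mar 23, 2018.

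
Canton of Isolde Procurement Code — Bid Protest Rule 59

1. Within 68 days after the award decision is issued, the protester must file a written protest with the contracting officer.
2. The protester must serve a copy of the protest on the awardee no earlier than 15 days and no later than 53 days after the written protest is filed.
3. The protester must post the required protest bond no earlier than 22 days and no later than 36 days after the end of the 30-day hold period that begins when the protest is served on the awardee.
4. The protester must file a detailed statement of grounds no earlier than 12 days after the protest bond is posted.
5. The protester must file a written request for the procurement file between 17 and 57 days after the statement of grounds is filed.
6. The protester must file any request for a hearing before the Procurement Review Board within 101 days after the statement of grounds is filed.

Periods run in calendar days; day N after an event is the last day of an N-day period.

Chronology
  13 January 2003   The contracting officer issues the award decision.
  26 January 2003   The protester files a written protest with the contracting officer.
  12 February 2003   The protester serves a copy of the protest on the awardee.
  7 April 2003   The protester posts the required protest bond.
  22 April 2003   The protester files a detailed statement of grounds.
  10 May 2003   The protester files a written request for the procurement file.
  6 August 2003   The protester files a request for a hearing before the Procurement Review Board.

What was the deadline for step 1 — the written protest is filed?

22 March 2003

Step 1 runs from 13 January 2003, when the award decision is issued. 68 days after 13 January 2003 is 22 March 2003.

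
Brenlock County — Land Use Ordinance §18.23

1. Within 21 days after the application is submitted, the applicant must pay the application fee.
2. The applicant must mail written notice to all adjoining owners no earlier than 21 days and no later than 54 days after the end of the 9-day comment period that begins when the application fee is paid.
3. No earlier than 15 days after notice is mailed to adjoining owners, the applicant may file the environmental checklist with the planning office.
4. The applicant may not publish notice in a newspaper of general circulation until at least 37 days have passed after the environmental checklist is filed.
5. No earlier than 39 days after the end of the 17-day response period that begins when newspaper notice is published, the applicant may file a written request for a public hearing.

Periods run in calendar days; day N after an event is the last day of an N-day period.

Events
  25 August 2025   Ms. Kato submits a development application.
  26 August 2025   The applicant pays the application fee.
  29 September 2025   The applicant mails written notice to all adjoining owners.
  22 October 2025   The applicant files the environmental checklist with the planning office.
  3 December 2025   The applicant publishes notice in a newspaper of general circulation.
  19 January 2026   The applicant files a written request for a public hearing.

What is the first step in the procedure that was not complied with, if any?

Step 5

(1) due by 25 August 2025 + 21 days = 15 September 2025; 26 August 2025 is within that limit.
(2) the permitted window runs from 4 September 2025 + 21 = 25 September 2025 to 4 September 2025 + 54 = 28 October 2025; 29 September 2025 falls inside that range.
(3) permitted from 29 September 2025 + 15 days = 14 October 2025 onward; done 22 October 2025 — permitted.
(4) permitted from 22 October 2025 + 37 days = 28 November 2025 onward; done 3 December 2025, after the minimum wait.
(5) permitted from 20 December 2025 + 39 days = 28 January 2026 onward; 19 January 2026 is 9 days before the earliest permitted date.
That is the first point of non-compliance.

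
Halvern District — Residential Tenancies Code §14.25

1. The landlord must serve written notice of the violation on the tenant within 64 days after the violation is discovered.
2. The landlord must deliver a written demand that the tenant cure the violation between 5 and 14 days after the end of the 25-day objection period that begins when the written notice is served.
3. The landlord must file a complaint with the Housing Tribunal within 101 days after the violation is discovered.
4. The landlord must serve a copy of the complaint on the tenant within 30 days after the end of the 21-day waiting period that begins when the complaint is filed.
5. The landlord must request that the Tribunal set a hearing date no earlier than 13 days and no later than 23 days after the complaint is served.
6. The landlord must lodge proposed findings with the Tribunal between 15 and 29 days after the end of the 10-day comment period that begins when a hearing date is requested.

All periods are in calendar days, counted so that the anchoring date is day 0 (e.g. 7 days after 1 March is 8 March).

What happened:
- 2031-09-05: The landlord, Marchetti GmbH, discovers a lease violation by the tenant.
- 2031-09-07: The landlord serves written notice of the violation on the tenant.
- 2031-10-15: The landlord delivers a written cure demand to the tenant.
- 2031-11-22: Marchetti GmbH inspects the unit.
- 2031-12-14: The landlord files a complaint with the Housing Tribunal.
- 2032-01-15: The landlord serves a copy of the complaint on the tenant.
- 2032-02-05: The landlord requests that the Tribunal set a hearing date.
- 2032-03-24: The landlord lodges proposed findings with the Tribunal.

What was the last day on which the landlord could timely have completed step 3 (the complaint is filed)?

2031-12-15

Step 3 runs from 2031-09-05, when the violation is discovered. 101 days after 2031-09-05 is 2031-12-15.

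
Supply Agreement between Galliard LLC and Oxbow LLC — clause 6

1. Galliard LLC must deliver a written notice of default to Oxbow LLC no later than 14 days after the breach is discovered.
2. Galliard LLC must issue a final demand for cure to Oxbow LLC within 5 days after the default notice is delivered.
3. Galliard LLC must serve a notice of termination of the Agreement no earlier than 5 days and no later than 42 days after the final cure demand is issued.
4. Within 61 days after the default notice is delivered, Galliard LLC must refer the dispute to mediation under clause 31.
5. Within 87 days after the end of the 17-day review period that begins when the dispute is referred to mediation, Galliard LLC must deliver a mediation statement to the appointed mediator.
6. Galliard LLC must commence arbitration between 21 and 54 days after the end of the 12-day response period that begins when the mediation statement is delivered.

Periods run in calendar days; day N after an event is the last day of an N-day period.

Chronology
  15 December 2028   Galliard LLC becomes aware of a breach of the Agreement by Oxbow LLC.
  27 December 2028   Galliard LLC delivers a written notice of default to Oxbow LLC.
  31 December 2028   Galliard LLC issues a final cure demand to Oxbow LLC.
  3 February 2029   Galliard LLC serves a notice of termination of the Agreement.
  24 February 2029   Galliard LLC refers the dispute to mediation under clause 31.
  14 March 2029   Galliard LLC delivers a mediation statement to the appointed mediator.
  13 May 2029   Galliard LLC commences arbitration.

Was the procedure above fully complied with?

Yes

Step 1: 14 days after 15 December 2028 (when the breach is discovered) is 29 December 2028; 27 December 2028 is within that limit.
Step 2: 5 days after 27 December 2028 (when the default notice is delivered) is 1 January 2029; done 31 December 2028 — timely.
Step 3: the window is 5–42 days after 31 December 2028 (when the final cure demand is issued), so 5 January 2029 through 11 February 2029; 3 February 2029 falls inside that range.
Step 4: 61 days after 27 December 2028 (when the default notice is delivered) is 26 February 2029; 24 February 2029 is within that limit.
Step 5: 87 days after 13 March 2029 (end of the 17-day review period, which began when the dispute is referred to mediation on 24 February 2029) is 8 June 2029; 14 March 2029 is within that limit.
Step 6: the window is 21–54 days after 26 March 2029 (end of the 12-day response period, which began when the mediation statement is delivered on 14 March 2029), so 16 April 2029 through 19 May 2029; done 13 May 2029, which is between those dates.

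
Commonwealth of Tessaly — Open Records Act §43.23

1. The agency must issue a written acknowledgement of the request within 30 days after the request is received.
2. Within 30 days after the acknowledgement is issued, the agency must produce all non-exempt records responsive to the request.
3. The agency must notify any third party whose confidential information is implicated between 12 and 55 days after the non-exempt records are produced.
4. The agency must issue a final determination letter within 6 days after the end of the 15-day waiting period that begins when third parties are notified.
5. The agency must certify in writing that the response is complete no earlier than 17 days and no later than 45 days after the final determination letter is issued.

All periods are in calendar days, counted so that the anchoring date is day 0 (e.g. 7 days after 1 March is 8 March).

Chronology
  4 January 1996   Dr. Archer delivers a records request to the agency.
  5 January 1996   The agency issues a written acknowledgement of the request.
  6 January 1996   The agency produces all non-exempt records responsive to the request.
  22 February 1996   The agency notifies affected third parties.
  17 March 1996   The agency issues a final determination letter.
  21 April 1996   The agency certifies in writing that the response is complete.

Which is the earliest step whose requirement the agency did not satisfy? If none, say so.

Step 4

Step 1 — counting 30 days from 4 January 1996 (when the request is received) gives a deadline of 3 February 1996; 5 January 1996 is within that limit.
Step 2 — counting 30 days from 5 January 1996 (when the acknowledgement is issued) gives a deadline of 4 February 1996; 6 January 1996 is within that limit.
Step 3 — 12 and 55 days from 6 January 1996 (when the non-exempt records are produced) are 18 January 1996 and 1 March 1996 respectively; done 22 February 1996 — within the window.
Step 4 — counting 6 days from 8 March 1996 (end of the 15-day waiting period, which began when third parties are notified on 22 February 1996) gives a deadline of 14 March 1996; 17 March 1996 misses that deadline by 3 days.
No need to go further; step 4 was not satisfied.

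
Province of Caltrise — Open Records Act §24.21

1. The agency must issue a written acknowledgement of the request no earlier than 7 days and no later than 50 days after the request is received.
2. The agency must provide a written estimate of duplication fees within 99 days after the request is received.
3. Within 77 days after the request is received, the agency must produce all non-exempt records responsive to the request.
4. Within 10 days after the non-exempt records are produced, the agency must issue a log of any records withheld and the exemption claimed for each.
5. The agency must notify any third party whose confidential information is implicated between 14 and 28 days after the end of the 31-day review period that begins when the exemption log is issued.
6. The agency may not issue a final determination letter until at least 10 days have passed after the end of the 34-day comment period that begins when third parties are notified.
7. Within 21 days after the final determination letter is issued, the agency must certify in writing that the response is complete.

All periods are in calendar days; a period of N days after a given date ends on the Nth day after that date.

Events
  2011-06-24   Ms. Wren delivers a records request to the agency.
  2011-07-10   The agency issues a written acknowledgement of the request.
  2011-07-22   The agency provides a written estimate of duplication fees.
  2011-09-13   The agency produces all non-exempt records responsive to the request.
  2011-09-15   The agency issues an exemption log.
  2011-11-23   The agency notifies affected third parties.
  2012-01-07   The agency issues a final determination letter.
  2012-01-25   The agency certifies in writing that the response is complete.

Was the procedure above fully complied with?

Step 1 — 7 and 50 days from 2011-06-24 (when the request is received) are 2011-07-01 and 2011-08-13 respectively; done 2011-07-10, which is between those dates.
Step 2 — counting 99 days from 2011-06-24 (when the request is received) gives a deadline of 2011-10-01; 2011-07-22 is within that limit.
Step 3 — counting 77 days from 2011-06-24 (when the request is received) gives a deadline of 2011-09-09; done 2011-09-13 — 4 days late.
The analysis stops there.

No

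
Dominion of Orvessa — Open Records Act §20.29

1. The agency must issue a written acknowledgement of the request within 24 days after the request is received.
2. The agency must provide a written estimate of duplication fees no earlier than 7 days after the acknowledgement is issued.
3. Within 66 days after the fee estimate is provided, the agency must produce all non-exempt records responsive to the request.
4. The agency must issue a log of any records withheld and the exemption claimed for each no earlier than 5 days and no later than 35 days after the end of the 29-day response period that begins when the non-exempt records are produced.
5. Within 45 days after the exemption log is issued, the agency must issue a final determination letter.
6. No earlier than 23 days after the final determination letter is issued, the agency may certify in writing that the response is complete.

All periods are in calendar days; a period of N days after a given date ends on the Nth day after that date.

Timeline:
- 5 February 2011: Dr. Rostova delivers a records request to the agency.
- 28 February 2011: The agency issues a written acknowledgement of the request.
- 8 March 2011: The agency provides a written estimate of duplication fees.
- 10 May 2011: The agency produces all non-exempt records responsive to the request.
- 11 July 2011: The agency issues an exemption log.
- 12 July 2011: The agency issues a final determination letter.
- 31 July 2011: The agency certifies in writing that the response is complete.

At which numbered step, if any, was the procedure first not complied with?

(1) due by 5 February 2011 + 24 days = 1 March 2011; 28 February 2011 is within that limit.
(2) permitted from 28 February 2011 + 7 days = 7 March 2011 onward; done 8 March 2011, after the minimum wait.
(3) due by 8 March 2011 + 66 days = 13 May 2011; completed 10 May 2011, before the deadline.
(4) the permitted window runs from 8 June 2011 + 5 = 13 June 2011 to 8 June 2011 + 35 = 13 July 2011; done 11 July 2011, which is between those dates.
(5) due by 11 July 2011 + 45 days = 25 August 2011; 12 July 2011 is within that limit.
(6) permitted from 12 July 2011 + 23 days = 4 August 2011 onward; 31 July 2011 is 4 days before the earliest permitted date.
No need to go further; step 6 was not satisfied.

Step 6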